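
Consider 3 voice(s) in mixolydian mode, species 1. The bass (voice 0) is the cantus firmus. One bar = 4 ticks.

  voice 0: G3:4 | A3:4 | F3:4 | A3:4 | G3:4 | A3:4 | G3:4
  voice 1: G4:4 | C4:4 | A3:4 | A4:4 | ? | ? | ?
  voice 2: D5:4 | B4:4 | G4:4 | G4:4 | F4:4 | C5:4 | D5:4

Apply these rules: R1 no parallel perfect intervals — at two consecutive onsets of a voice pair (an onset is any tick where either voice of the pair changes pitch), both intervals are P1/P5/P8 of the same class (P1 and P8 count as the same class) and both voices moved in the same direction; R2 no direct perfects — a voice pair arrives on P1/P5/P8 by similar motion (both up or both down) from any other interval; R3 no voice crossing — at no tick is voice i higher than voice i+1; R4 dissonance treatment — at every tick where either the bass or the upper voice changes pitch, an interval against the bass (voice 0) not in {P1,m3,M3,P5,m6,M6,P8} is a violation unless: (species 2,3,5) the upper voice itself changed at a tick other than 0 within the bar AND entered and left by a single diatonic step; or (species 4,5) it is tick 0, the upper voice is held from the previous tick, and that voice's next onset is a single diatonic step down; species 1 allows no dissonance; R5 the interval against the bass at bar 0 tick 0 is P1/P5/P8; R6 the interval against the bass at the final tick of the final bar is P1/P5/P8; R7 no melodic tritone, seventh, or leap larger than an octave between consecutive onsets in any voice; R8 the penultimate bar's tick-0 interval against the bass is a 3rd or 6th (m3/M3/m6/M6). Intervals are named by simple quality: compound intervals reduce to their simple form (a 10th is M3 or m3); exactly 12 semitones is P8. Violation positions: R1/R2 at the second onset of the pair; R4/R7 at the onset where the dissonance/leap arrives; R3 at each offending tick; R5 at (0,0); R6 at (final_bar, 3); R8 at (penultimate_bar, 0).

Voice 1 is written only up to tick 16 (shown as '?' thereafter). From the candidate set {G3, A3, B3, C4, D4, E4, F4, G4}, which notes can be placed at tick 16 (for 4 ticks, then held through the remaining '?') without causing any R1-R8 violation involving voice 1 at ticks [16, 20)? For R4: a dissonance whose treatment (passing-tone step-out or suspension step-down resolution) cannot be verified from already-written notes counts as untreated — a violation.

G3: violates R1,R7
A3: violates R4
B3: violates R7
C4: violates R4
D4: violates R2
E4: legal
F4: violates R2,R4
G4: violates R1,R3

{E4}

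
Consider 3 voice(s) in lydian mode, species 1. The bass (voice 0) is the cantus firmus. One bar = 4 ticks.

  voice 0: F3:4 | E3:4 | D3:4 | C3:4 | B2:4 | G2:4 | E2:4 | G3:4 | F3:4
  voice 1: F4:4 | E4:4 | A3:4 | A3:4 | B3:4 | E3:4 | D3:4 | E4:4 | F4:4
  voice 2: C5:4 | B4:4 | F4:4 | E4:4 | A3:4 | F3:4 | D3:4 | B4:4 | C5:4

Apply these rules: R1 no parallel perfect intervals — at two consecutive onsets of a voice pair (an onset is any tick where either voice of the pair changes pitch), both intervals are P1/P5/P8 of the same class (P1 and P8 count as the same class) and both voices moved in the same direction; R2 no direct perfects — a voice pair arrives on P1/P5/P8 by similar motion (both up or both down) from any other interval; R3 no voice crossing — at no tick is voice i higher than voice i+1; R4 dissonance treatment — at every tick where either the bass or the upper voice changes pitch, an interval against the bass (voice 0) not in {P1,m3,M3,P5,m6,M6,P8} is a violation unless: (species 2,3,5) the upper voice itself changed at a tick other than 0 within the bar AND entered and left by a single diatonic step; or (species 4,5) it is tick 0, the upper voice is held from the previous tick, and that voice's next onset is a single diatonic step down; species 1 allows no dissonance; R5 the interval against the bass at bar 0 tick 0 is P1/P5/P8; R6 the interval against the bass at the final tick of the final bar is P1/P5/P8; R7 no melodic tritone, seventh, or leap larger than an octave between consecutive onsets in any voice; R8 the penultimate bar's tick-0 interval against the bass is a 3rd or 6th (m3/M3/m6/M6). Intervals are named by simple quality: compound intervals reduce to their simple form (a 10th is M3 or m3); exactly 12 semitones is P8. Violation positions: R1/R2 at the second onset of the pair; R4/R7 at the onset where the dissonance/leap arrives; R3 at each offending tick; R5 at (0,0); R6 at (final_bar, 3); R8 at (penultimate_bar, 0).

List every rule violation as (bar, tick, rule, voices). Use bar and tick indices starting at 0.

(1, 0, R1, (0, 1))
(1, 0, R1, (0, 2))
(1, 0, R1, (1, 2))
(2, 0, R2, (0, 1))
(2, 0, R7, (2,))
(4, 0, R3, (1, 2))
(4, 0, R4, (0, 2))
(4, 1, R3, (1, 2))
(4, 2, R3, (1, 2))
(4, 3, R3, (1, 2))
(5, 0, R4, (0, 2))
(6, 0, R2, (1, 2))
(6, 0, R4, (0, 1))
(6, 0, R4, (0, 2))
(7, 0, R2, (1, 2))
(7, 0, R7, (0,))
(7, 0, R7, (1,))
(7, 0, R7, (2,))
(8, 0, R1, (1, 2))

bar 0: v0=F3 v1=F4 v2=C5 downbeat P5
bar 1: v0=E3 v1=E4 v2=B4 downbeat P5
bar 2: v0=D3 v1=A3 v2=F4 downbeat m3
bar 3: v0=C3 v1=A3 v2=E4 downbeat M3
bar 4: v0=B2 v1=B3 v2=A3 downbeat m7
bar 5: v0=G2 v1=E3 v2=F3 downbeat m7
bar 6: v0=E2 v1=D3 v2=D3 downbeat m7
bar 7: v0=G3 v1=E4 v2=B4 downbeat M3
bar 8: v0=F3 v1=F4 v2=C5 downbeat P5
  -> R1 @ bar 1 tick 0 v(0, 1): F3/F4 P8 -> E3/E4 P8 similar
  -> R1 @ bar 1 tick 0 v(0, 2): F3/C5 P5 -> E3/B4 P5 similar
  -> R1 @ bar 1 tick 0 v(1, 2): F4/C5 P5 -> E4/B4 P5 similar
  -> R2 @ bar 2 tick 0 v(0, 1): E3/E4 P8 -> D3/A3 P5 similar
  -> R7 @ bar 2 tick 0 v(2,): B4->F4 leap 6st
  -> R3 @ bar 4 tick 0 v(1, 2): B3 above A3
  -> R4 @ bar 4 tick 0 v(0, 2): B2/A3 m7 untreated
  -> R3 @ bar 4 tick 1 v(1, 2): B3 above A3
  -> R3 @ bar 4 tick 2 v(1, 2): B3 above A3
  -> R3 @ bar 4 tick 3 v(1, 2): B3 above A3
  -> R4 @ bar 5 tick 0 v(0, 2): G2/F3 m7 untreated
  -> R2 @ bar 6 tick 0 v(1, 2): E3/F3 m2 -> D3/D3 P1 similar
  -> R4 @ bar 6 tick 0 v(0, 1): E2/D3 m7 untreated
  -> R4 @ bar 6 tick 0 v(0, 2): E2/D3 m7 untreated
  -> R2 @ bar 7 tick 0 v(1, 2): D3/D3 P1 -> E4/B4 P5 similar
  -> R7 @ bar 7 tick 0 v(0,): E2->G3 leap 15st
  -> R7 @ bar 7 tick 0 v(1,): D3->E4 leap 14st
  -> R7 @ bar 7 tick 0 v(2,): D3->B4 leap 21st
  -> R1 @ bar 8 tick 0 v(1, 2): E4/B4 P5 -> F4/C5 P5 similar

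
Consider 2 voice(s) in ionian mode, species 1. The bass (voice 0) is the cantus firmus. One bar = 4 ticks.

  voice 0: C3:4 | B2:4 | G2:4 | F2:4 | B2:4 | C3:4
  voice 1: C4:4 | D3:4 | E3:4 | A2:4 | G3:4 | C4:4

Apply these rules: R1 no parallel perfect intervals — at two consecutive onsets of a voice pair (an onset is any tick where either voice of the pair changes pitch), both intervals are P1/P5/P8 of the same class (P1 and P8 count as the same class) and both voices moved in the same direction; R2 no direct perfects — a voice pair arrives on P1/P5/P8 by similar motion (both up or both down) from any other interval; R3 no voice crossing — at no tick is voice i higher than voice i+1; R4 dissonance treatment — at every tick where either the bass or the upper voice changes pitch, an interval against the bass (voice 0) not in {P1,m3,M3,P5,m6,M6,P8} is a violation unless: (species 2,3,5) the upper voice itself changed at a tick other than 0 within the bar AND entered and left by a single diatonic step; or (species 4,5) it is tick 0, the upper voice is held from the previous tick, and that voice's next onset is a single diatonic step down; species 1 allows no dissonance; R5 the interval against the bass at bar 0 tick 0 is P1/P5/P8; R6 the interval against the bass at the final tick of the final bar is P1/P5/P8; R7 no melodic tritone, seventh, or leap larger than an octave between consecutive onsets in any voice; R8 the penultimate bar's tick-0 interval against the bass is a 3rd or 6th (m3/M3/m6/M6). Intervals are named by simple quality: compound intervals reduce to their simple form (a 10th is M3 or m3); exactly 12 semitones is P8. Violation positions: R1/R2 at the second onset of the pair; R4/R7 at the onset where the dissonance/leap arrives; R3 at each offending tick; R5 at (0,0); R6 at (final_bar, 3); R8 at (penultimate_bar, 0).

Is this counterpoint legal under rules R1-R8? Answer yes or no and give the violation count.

bar 0: v0=C3 v1=C4 (P8)
bar 1: v0=B2 v1=D3 (m3)
bar 2: v0=G2 v1=E3 (M6)
bar 3: v0=F2 v1=A2 (M3)
bar 4: v0=B2 v1=G3 (m6)
bar 5: v0=C3 v1=C4 (P8)
  R7 @ bar1.0: C4->D3 leap 10st
  R7 @ bar4.0: F2->B2 leap 6st
  R7 @ bar4.0: A2->G3 leap 10st
  R2 @ bar5.0: B2/G3 m6 -> C3/C4 P8 similar

No (4 violations)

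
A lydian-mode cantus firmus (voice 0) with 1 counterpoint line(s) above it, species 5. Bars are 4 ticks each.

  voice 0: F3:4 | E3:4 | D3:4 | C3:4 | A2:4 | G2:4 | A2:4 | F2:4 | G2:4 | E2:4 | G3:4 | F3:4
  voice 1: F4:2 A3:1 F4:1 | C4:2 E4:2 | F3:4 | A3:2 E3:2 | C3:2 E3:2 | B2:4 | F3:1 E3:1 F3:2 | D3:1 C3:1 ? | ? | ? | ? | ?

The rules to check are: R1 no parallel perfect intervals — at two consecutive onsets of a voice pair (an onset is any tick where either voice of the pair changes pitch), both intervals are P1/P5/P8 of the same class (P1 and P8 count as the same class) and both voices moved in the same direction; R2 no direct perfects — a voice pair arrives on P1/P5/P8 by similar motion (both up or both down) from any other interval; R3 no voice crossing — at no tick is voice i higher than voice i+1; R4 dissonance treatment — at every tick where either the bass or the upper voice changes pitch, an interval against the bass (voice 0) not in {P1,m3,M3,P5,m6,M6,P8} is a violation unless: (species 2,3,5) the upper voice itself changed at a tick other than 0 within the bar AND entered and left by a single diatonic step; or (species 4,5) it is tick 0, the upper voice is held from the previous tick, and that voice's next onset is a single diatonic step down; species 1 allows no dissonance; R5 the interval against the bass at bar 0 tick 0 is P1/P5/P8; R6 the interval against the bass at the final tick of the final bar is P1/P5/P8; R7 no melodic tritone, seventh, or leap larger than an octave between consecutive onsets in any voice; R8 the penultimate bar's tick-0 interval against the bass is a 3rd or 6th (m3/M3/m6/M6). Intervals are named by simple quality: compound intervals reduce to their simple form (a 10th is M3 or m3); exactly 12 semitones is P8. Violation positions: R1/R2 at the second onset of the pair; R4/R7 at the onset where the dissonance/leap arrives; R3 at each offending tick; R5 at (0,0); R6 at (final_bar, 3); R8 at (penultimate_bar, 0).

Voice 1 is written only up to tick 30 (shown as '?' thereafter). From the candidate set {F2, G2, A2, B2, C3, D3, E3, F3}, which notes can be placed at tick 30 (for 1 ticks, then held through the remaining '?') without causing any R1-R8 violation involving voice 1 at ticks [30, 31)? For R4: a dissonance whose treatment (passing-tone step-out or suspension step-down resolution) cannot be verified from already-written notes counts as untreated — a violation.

{A2, C3, D3, F2, F3}

F2: legal
G2: violates R4
A2: legal
B2: violates R4
C3: legal
D3: legal
E3: violates R4
F3: legal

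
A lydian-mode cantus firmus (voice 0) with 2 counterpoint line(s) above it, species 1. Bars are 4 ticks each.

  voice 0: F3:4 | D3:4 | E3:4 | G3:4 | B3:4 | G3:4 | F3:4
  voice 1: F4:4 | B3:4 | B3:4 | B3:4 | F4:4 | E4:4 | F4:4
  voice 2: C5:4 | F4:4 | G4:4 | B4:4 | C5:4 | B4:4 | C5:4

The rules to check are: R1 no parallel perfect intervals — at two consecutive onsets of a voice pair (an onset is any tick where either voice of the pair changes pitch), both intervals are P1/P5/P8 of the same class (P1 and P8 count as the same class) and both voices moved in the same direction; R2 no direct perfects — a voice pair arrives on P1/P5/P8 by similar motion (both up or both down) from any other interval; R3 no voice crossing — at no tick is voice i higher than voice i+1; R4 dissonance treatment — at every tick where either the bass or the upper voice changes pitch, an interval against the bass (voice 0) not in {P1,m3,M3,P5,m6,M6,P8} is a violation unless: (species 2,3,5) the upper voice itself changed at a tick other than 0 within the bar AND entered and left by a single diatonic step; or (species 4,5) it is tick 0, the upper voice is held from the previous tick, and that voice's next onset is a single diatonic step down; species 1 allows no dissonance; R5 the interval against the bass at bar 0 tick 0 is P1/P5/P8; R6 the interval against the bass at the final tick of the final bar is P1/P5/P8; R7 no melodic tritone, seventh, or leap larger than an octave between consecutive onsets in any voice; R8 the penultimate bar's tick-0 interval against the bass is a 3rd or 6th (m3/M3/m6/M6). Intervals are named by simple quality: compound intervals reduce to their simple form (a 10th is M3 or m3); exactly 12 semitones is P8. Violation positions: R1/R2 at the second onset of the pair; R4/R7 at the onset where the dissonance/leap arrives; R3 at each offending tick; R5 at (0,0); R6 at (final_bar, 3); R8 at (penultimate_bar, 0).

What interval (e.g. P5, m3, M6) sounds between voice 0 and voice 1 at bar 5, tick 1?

voice 0=G3 voice 1=E4 -> M6

M6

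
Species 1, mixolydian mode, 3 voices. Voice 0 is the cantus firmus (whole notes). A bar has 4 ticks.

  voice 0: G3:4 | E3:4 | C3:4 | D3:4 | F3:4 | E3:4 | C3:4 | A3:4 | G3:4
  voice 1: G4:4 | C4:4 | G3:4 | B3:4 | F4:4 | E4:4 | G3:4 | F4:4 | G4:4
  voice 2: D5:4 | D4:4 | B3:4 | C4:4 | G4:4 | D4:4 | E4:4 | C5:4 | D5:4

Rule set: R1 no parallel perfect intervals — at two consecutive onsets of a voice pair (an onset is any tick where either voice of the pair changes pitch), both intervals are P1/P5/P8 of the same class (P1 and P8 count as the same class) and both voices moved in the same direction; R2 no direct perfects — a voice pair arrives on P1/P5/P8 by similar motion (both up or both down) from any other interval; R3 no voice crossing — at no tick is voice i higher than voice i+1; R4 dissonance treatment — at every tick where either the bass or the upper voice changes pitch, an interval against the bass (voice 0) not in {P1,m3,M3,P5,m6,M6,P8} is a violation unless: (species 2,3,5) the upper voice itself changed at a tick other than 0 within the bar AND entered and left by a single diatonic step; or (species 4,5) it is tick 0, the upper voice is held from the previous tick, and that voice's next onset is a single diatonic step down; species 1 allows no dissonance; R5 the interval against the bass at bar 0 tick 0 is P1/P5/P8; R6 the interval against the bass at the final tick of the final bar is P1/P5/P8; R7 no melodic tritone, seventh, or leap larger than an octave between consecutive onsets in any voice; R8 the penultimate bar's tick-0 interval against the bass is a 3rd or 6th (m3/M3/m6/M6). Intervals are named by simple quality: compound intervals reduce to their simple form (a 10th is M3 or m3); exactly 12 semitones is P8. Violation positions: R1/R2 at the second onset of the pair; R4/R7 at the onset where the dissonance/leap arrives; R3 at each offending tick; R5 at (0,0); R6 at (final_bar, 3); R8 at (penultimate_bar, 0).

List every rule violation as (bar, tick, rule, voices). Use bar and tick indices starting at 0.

bar 0: v0=G3 v1=G4 v2=D5 downbeat P5
bar 1: v0=E3 v1=C4 v2=D4 downbeat m7
bar 2: v0=C3 v1=G3 v2=B3 downbeat M7
bar 3: v0=D3 v1=B3 v2=C4 downbeat m7
bar 4: v0=F3 v1=F4 v2=G4 downbeat M2
bar 5: v0=E3 v1=E4 v2=D4 downbeat m7
bar 6: v0=C3 v1=G3 v2=E4 downbeat M3
bar 7: v0=A3 v1=F4 v2=C5 downbeat m3
bar 8: v0=G3 v1=G4 v2=D5 downbeat P5
  -> R4 @ bar 1 tick 0 v(0, 2): E3/D4 m7 untreated
  -> R2 @ bar 2 tick 0 v(0, 1): E3/C4 m6 -> C3/G3 P5 similar
  -> R4 @ bar 2 tick 0 v(0, 2): C3/B3 M7 untreated
  -> R4 @ bar 3 tick 0 v(0, 2): D3/C4 m7 untreated
  -> R2 @ bar 4 tick 0 v(0, 1): D3/B3 M6 -> F3/F4 P8 similar
  -> R4 @ bar 4 tick 0 v(0, 2): F3/G4 M2 untreated
  -> R7 @ bar 4 tick 0 v(1,): B3->F4 leap 6st
  -> R1 @ bar 5 tick 0 v(0, 1): F3/F4 P8 -> E3/E4 P8 similar
  -> R3 @ bar 5 tick 0 v(1, 2): E4 above D4
  -> R4 @ bar 5 tick 0 v(0, 2): E3/D4 m7 untreated
  -> R3 @ bar 5 tick 1 v(1, 2): E4 above D4
  -> R3 @ bar 5 tick 2 v(1, 2): E4 above D4
  -> R3 @ bar 5 tick 3 v(1, 2): E4 above D4
  -> R2 @ bar 6 tick 0 v(0, 1): E3/E4 P8 -> C3/G3 P5 similar
  -> R2 @ bar 7 tick 0 v(1, 2): G3/E4 M6 -> F4/C5 P5 similar
  -> R7 @ bar 7 tick 0 v(1,): G3->F4 leap 10st
  -> R1 @ bar 8 tick 0 v(1, 2): F4/C5 P5 -> G4/D5 P5 similar

(1, 0, R4, (0, 2))
(2, 0, R2, (0, 1))
(2, 0, R4, (0, 2))
(3, 0, R4, (0, 2))
(4, 0, R2, (0, 1))
(4, 0, R4, (0, 2))
(4, 0, R7, (1,))
(5, 0, R1, (0, 1))
(5, 0, R3, (1, 2))
(5, 0, R4, (0, 2))
(5, 1, R3, (1, 2))
(5, 2, R3, (1, 2))
(5, 3, R3, (1, 2))
(6, 0, R2, (0, 1))
(7, 0, R2, (1, 2))
(7, 0, R7, (1,))
(8, 0, R1, (1, 2))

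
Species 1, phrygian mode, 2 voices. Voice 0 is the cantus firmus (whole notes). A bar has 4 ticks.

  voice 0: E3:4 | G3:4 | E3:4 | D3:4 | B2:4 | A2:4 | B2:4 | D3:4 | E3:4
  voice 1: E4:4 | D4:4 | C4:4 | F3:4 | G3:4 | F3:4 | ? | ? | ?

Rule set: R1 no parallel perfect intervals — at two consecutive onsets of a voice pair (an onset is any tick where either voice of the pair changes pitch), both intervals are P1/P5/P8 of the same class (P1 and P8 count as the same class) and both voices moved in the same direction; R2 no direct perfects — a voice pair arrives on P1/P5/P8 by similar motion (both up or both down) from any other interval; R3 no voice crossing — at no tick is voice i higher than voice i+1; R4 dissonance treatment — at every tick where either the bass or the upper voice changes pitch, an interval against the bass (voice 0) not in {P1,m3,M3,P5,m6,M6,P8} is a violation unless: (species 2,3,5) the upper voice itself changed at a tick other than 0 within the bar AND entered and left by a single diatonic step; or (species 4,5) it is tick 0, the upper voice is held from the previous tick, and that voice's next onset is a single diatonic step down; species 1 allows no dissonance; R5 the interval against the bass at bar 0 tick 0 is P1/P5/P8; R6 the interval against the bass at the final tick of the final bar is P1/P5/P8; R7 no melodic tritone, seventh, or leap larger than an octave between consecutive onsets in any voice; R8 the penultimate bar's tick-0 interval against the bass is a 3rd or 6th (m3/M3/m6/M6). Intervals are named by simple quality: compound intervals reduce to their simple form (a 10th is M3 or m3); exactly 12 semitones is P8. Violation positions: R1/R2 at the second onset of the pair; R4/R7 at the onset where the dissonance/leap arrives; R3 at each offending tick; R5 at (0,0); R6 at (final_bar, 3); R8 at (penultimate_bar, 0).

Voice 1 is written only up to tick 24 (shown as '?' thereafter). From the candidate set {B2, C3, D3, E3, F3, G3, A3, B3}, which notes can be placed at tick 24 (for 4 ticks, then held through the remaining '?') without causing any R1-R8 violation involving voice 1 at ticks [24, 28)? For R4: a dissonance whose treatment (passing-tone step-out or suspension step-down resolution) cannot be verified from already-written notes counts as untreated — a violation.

B2: violates R7
C3: violates R4
D3: legal
E3: violates R4
F3: violates R4
G3: legal
A3: violates R4
B3: violates R2,R7

{D3, G3}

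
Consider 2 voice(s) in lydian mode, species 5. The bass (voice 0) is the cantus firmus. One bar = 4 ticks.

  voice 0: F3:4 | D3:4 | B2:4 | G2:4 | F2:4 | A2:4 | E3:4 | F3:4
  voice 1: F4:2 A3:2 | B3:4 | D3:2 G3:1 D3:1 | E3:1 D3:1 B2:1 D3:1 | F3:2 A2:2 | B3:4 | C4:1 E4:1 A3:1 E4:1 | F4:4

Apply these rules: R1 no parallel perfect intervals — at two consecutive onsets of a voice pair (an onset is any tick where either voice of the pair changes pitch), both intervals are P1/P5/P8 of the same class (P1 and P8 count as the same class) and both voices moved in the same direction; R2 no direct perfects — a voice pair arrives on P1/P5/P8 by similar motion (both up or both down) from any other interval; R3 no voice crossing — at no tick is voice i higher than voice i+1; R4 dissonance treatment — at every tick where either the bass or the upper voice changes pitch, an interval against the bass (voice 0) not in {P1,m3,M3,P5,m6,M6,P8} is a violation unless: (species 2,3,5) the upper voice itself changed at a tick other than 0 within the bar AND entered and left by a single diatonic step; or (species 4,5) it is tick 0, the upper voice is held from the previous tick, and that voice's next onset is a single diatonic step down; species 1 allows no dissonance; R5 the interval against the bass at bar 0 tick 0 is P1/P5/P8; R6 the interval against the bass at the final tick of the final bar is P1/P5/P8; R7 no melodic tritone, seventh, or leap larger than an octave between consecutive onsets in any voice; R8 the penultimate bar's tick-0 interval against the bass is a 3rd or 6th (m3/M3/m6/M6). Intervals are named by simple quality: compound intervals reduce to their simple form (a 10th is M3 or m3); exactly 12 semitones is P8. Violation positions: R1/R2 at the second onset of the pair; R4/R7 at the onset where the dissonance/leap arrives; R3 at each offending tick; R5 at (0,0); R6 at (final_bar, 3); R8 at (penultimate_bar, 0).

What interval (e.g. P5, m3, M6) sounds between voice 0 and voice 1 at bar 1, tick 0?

M6

voice 0=D3 voice 1=B3 -> M6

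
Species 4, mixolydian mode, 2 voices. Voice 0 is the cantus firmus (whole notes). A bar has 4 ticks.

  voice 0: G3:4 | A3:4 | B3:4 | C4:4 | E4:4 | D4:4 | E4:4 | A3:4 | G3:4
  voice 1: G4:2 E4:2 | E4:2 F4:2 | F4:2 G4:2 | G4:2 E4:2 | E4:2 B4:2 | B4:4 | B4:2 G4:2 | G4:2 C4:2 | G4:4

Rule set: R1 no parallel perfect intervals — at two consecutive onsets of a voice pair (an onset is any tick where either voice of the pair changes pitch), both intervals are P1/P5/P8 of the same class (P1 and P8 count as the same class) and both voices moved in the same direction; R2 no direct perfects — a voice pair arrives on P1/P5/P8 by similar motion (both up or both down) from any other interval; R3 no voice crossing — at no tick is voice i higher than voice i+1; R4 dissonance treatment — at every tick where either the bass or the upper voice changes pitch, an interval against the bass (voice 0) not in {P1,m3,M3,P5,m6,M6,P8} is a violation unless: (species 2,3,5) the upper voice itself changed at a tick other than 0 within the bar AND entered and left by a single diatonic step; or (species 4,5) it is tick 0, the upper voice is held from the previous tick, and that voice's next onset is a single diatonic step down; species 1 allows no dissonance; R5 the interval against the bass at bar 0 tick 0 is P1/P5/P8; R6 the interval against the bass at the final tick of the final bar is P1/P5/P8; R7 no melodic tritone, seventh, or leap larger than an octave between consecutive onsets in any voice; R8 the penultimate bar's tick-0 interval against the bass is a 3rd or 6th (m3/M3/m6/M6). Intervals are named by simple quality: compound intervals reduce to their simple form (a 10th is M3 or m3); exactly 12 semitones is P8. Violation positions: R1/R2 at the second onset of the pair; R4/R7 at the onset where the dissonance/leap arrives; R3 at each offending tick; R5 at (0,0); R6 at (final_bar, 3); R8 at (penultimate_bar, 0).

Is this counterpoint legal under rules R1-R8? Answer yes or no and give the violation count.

bar 0: v0=G3 v1=G4 (P8)
bar 1: v0=A3 v1=E4 (P5)
bar 2: v0=B3 v1=F4 (TT)
bar 3: v0=C4 v1=G4 (P5)
bar 4: v0=E4 v1=E4 (P1)
bar 5: v0=D4 v1=B4 (M6)
bar 6: v0=E4 v1=B4 (P5)
bar 7: v0=A3 v1=G4 (m7)
bar 8: v0=G3 v1=G4 (P8)
  R4 @ bar2.0: B3/F4 TT untreated
  R4 @ bar7.0: A3/G4 m7 untreated
  R8 @ bar7.0: penult m7 not 3rd/6th

No (3 violations)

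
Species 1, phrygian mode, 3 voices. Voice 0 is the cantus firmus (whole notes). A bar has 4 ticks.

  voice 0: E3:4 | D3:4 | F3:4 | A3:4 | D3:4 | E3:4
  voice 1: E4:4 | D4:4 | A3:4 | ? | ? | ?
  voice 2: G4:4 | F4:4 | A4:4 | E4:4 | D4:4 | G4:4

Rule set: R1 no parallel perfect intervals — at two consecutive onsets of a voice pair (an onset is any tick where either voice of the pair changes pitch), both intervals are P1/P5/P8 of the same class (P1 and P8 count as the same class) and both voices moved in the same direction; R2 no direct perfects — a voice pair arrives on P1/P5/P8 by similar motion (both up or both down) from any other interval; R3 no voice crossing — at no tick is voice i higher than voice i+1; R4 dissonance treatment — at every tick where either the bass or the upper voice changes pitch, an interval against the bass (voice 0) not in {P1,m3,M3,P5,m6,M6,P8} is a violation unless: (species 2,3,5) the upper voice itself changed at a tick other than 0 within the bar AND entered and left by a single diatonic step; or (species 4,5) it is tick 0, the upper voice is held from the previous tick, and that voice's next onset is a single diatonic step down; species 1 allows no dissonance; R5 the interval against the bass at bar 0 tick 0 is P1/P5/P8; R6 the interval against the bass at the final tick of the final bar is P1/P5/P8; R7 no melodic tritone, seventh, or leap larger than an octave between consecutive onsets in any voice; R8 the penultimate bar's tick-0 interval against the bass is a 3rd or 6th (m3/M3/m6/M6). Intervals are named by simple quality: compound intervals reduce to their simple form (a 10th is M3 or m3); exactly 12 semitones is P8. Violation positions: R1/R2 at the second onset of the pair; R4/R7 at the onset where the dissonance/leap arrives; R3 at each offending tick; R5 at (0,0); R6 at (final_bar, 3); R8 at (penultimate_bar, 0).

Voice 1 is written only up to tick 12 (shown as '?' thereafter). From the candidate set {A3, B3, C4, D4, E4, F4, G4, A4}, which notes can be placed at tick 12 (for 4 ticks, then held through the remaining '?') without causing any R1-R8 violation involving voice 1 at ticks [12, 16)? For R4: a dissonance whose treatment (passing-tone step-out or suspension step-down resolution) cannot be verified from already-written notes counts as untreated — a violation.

{A3, C4}

A3: legal
B3: violates R4
C4: legal
D4: violates R4
E4: violates R2
F4: violates R3
G4: violates R3,R4,R7
A4: violates R2,R3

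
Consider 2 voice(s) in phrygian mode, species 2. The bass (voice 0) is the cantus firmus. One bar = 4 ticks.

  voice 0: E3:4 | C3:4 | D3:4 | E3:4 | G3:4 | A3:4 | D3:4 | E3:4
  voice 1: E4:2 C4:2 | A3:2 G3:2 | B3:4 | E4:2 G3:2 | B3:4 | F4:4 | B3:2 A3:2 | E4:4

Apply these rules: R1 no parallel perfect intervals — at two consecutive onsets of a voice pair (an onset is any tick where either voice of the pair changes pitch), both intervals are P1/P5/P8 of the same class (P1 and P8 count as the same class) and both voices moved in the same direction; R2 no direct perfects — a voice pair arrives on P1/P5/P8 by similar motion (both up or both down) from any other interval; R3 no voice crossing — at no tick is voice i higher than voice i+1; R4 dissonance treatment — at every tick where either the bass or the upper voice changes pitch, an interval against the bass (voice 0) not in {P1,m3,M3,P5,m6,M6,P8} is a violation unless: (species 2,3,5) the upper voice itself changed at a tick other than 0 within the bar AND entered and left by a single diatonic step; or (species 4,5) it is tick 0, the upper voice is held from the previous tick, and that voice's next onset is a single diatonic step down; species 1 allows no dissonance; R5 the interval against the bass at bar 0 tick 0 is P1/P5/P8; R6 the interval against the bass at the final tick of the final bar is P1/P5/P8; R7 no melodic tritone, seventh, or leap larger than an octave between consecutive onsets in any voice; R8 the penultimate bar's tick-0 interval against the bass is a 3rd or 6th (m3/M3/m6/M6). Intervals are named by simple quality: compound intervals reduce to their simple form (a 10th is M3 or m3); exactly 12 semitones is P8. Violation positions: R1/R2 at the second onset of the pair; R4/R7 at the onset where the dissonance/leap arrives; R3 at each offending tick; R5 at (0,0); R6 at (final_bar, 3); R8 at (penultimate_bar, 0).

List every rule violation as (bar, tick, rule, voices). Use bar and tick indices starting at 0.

bar 0: v0=E3 v1=E4 downbeat P8
bar 1: v0=C3 v1=A3 downbeat M6
bar 2: v0=D3 v1=B3 downbeat M6
bar 3: v0=E3 v1=E4 downbeat P8
bar 4: v0=G3 v1=B3 downbeat M3
bar 5: v0=A3 v1=F4 downbeat m6
bar 6: v0=D3 v1=B3 downbeat M6
bar 7: v0=E3 v1=E4 downbeat P8
  -> R2 @ bar 3 tick 0 v(0, 1): D3/B3 M6 -> E3/E4 P8 similar
  -> R7 @ bar 5 tick 0 v(1,): B3->F4 leap 6st
  -> R7 @ bar 6 tick 0 v(1,): F4->B3 leap 6st
  -> R2 @ bar 7 tick 0 v(0, 1): D3/A3 P5 -> E3/E4 P8 similar

(3, 0, R2, (0, 1))
(5, 0, R7, (1,))
(6, 0, R7, (1,))
(7, 0, R2, (0, 1))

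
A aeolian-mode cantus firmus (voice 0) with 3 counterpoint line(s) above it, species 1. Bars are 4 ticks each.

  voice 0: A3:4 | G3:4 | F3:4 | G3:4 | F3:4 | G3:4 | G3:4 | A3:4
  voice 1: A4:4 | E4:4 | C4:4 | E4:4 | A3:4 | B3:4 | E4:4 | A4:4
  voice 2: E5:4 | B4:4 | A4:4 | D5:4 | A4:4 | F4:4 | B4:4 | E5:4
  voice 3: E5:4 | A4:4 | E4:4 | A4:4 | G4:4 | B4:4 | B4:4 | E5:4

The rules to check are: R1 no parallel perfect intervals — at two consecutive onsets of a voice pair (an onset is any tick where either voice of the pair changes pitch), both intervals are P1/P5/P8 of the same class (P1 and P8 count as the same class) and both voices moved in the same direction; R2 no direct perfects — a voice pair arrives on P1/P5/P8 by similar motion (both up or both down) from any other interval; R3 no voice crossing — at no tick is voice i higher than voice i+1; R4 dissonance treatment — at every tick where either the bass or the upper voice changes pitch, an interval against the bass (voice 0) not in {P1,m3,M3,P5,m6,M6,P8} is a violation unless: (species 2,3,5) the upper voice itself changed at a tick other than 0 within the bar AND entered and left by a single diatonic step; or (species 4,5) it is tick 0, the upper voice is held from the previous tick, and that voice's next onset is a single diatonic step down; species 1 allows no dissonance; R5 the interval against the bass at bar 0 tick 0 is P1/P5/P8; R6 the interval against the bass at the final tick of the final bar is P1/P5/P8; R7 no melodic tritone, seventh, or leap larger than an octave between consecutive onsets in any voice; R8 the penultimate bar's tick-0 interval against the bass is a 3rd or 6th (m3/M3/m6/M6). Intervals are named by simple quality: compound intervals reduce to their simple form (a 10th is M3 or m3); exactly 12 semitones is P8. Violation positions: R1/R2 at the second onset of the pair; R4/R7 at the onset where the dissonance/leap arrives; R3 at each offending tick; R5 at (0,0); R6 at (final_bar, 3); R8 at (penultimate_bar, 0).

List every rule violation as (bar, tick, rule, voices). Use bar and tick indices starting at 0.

(1, 0, R1, (1, 2))
(1, 0, R3, (2, 3))
(1, 0, R4, (0, 3))
(1, 1, R3, (2, 3))
(1, 2, R3, (2, 3))
(1, 3, R3, (2, 3))
(2, 0, R2, (0, 1))
(2, 0, R3, (2, 3))
(2, 0, R4, (0, 3))
(2, 1, R3, (2, 3))
(2, 2, R3, (2, 3))
(2, 3, R3, (2, 3))
(3, 0, R2, (0, 2))
(3, 0, R3, (2, 3))
(3, 0, R4, (0, 3))
(3, 1, R3, (2, 3))
(3, 2, R3, (2, 3))
(3, 3, R3, (2, 3))
(4, 0, R2, (1, 2))
(4, 0, R3, (2, 3))
(4, 0, R4, (0, 3))
(4, 1, R3, (2, 3))
(4, 2, R3, (2, 3))
(4, 3, R3, (2, 3))
(5, 0, R2, (1, 3))
(5, 0, R4, (0, 2))
(6, 0, R2, (1, 2))
(6, 0, R7, (2,))
(7, 0, R1, (1, 2))
(7, 0, R1, (1, 3))
(7, 0, R1, (2, 3))
(7, 0, R2, (0, 1))
(7, 0, R2, (0, 2))
(7, 0, R2, (0, 3))

bar 0: v0=A3 v1=A4 v2=E5 v3=E5 downbeat P5
bar 1: v0=G3 v1=E4 v2=B4 v3=A4 downbeat M2
bar 2: v0=F3 v1=C4 v2=A4 v3=E4 downbeat M7
bar 3: v0=G3 v1=E4 v2=D5 v3=A4 downbeat M2
bar 4: v0=F3 v1=A3 v2=A4 v3=G4 downbeat M2
bar 5: v0=G3 v1=B3 v2=F4 v3=B4 downbeat M3
bar 6: v0=G3 v1=E4 v2=B4 v3=B4 downbeat M3
bar 7: v0=A3 v1=A4 v2=E5 v3=E5 downbeat P5
  -> R1 @ bar 1 tick 0 v(1, 2): A4/E5 P5 -> E4/B4 P5 similar
  -> R3 @ bar 1 tick 0 v(2, 3): B4 above A4
  -> R4 @ bar 1 tick 0 v(0, 3): G3/A4 M2 untreated
  -> R3 @ bar 1 tick 1 v(2, 3): B4 above A4
  -> R3 @ bar 1 tick 2 v(2, 3): B4 above A4
  -> R3 @ bar 1 tick 3 v(2, 3): B4 above A4
  -> R2 @ bar 2 tick 0 v(0, 1): G3/E4 M6 -> F3/C4 P5 similar
  -> R3 @ bar 2 tick 0 v(2, 3): A4 above E4
  -> R4 @ bar 2 tick 0 v(0, 3): F3/E4 M7 untreated
  -> R3 @ bar 2 tick 1 v(2, 3): A4 above E4
  -> R3 @ bar 2 tick 2 v(2, 3): A4 above E4
  -> R3 @ bar 2 tick 3 v(2, 3): A4 above E4
  -> R2 @ bar 3 tick 0 v(0, 2): F3/A4 M3 -> G3/D5 P5 similar
  -> R3 @ bar 3 tick 0 v(2, 3): D5 above A4
  -> R4 @ bar 3 tick 0 v(0, 3): G3/A4 M2 untreated
  -> R3 @ bar 3 tick 1 v(2, 3): D5 above A4
  -> R3 @ bar 3 tick 2 v(2, 3): D5 above A4
  -> R3 @ bar 3 tick 3 v(2, 3): D5 above A4
  -> R2 @ bar 4 tick 0 v(1, 2): E4/D5 m7 -> A3/A4 P8 similar
  -> R3 @ bar 4 tick 0 v(2, 3): A4 above G4
  -> R4 @ bar 4 tick 0 v(0, 3): F3/G4 M2 untreated
  -> R3 @ bar 4 tick 1 v(2, 3): A4 above G4
  -> R3 @ bar 4 tick 2 v(2, 3): A4 above G4
  -> R3 @ bar 4 tick 3 v(2, 3): A4 above G4
  -> R2 @ bar 5 tick 0 v(1, 3): A3/G4 m7 -> B3/B4 P8 similar
  -> R4 @ bar 5 tick 0 v(0, 2): G3/F4 m7 untreated
  -> R2 @ bar 6 tick 0 v(1, 2): B3/F4 TT -> E4/B4 P5 similar
  -> R7 @ bar 6 tick 0 v(2,): F4->B4 leap 6st
  -> R1 @ bar 7 tick 0 v(1, 2): E4/B4 P5 -> A4/E5 P5 similar
  -> R1 @ bar 7 tick 0 v(1, 3): E4/B4 P5 -> A4/E5 P5 similar
  -> R1 @ bar 7 tick 0 v(2, 3): B4/B4 P1 -> E5/E5 P1 similar
  -> R2 @ bar 7 tick 0 v(0, 1): G3/E4 M6 -> A3/A4 P8 similar
  -> R2 @ bar 7 tick 0 v(0, 2): G3/B4 M3 -> A3/E5 P5 similar
  -> R2 @ bar 7 tick 0 v(0, 3): G3/B4 M3 -> A3/E5 P5 similar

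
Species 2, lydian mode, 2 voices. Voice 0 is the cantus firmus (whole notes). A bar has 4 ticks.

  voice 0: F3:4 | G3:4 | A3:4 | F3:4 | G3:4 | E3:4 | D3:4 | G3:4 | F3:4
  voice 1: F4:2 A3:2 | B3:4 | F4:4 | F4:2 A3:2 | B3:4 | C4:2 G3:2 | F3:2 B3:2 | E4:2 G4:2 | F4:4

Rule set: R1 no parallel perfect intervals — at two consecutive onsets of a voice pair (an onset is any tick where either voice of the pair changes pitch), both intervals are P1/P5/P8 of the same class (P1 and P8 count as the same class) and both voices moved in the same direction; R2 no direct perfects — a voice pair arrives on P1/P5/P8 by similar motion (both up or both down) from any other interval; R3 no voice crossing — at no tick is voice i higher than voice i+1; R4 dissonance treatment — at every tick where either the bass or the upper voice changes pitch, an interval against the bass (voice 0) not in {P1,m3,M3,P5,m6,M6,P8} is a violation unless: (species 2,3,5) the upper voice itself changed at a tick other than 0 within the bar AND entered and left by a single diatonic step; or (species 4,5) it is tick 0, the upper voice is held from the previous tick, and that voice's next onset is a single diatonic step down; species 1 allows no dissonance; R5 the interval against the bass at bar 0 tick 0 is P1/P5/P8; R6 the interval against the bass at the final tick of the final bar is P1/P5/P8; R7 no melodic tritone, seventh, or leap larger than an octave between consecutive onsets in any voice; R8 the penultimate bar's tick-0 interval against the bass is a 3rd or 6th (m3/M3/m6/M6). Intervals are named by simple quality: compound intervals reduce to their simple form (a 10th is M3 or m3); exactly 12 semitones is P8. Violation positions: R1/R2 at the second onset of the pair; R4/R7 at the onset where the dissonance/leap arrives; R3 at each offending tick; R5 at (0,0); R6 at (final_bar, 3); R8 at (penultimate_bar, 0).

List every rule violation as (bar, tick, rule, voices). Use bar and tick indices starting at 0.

bar 0: v0=F3 v1=F4 downbeat P8
bar 1: v0=G3 v1=B3 downbeat M3
bar 2: v0=A3 v1=F4 downbeat m6
bar 3: v0=F3 v1=F4 downbeat P8
bar 4: v0=G3 v1=B3 downbeat M3
bar 5: v0=E3 v1=C4 downbeat m6
bar 6: v0=D3 v1=F3 downbeat m3
bar 7: v0=G3 v1=E4 downbeat M6
bar 8: v0=F3 v1=F4 downbeat P8
  -> R7 @ bar 2 tick 0 v(1,): B3->F4 leap 6st
  -> R7 @ bar 6 tick 2 v(1,): F3->B3 leap 6st
  -> R1 @ bar 8 tick 0 v(0, 1): G3/G4 P8 -> F3/F4 P8 similar

(2, 0, R7, (1,))
(6, 2, R7, (1,))
(8, 0, R1, (0, 1))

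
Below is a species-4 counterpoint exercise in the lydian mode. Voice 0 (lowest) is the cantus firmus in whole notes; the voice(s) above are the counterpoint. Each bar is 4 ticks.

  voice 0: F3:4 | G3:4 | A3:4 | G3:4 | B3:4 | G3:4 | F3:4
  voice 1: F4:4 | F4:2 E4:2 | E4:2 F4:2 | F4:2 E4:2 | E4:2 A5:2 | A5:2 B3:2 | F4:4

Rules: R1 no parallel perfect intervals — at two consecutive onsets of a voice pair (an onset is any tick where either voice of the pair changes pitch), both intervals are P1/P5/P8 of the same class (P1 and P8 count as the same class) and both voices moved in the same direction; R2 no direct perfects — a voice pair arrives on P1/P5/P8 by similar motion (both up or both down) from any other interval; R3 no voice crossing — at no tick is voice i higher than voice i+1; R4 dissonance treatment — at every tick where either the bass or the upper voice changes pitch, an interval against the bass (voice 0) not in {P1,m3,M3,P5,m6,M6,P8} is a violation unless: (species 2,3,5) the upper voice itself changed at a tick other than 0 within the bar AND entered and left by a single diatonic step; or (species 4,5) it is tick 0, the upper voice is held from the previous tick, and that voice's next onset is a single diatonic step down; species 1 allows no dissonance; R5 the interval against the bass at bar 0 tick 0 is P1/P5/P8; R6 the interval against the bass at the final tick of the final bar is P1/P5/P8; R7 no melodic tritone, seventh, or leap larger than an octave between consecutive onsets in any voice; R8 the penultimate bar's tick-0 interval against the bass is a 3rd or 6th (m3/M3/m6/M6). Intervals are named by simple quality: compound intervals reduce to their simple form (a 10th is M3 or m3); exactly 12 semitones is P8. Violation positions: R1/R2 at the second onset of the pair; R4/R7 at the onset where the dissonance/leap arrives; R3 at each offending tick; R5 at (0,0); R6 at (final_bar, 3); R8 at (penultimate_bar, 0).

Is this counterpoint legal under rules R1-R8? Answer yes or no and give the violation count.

bar 0: v0=F3 v1=F4 (P8)
bar 1: v0=G3 v1=F4 (m7)
bar 2: v0=A3 v1=E4 (P5)
bar 3: v0=G3 v1=F4 (m7)
bar 4: v0=B3 v1=E4 (P4)
bar 5: v0=G3 v1=A5 (M2)
bar 6: v0=F3 v1=F4 (P8)
  R4 @ bar4.0: B3/E4 P4 untreated
  R4 @ bar4.2: B3/A5 m7 untreated
  R7 @ bar4.2: E4->A5 leap 17st
  R4 @ bar5.0: G3/A5 M2 untreated
  R8 @ bar5.0: penult M2 not 3rd/6th
  R7 @ bar5.2: A5->B3 leap 22st
  R7 @ bar6.0: B3->F4 leap 6st

No (7 violations)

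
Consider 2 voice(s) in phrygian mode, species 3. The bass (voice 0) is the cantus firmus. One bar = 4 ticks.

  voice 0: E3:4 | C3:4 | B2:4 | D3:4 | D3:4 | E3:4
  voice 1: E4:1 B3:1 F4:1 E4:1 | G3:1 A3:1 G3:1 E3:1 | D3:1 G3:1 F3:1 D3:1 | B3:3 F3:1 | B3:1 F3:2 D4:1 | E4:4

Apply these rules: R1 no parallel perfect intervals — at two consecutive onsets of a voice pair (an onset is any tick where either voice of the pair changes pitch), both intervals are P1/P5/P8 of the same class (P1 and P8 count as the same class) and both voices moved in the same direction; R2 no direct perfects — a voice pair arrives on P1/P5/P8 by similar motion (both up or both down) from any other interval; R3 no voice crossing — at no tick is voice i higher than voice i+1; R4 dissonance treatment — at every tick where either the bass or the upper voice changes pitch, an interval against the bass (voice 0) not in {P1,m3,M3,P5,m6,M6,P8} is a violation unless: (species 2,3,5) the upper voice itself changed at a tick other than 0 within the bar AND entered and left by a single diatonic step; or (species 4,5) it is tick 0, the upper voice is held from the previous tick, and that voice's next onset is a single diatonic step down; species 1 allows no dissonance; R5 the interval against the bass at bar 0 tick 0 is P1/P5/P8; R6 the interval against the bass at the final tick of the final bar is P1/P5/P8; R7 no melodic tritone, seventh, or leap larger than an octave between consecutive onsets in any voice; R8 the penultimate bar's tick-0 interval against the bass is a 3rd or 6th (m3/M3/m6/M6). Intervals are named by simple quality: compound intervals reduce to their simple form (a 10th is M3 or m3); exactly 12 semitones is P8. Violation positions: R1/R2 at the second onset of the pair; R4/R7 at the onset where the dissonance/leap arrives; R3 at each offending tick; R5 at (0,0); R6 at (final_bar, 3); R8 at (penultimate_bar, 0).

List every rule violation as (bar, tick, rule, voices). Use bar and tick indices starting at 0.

bar 0: v0=E3 v1=E4 downbeat P8
bar 1: v0=C3 v1=G3 downbeat P5
bar 2: v0=B2 v1=D3 downbeat m3
bar 3: v0=D3 v1=B3 downbeat M6
bar 4: v0=D3 v1=B3 downbeat M6
bar 5: v0=E3 v1=E4 downbeat P8
  -> R4 @ bar 0 tick 2 v(0, 1): E3/F4 m2 untreated
  -> R7 @ bar 0 tick 2 v(1,): B3->F4 leap 6st
  -> R2 @ bar 1 tick 0 v(0, 1): E3/E4 P8 -> C3/G3 P5 similar
  -> R4 @ bar 2 tick 2 v(0, 1): B2/F3 TT untreated
  -> R7 @ bar 3 tick 3 v(1,): B3->F3 leap 6st
  -> R7 @ bar 4 tick 0 v(1,): F3->B3 leap 6st
  -> R7 @ bar 4 tick 1 v(1,): B3->F3 leap 6st
  -> R1 @ bar 5 tick 0 v(0, 1): D3/D4 P8 -> E3/E4 P8 similar

(0, 2, R4, (0, 1))
(0, 2, R7, (1,))
(1, 0, R2, (0, 1))
(2, 2, R4, (0, 1))
(3, 3, R7, (1,))
(4, 0, R7, (1,))
(4, 1, R7, (1,))
(5, 0, R1, (0, 1))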